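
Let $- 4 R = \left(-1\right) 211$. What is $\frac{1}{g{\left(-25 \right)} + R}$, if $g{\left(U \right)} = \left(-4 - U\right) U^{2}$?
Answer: $\frac{4}{52711} \approx 7.5885 \cdot 10^{-5}$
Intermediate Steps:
$g{\left(U \right)} = U^{2} \left(-4 - U\right)$
$R = \frac{211}{4}$ ($R = - \frac{\left(-1\right) 211}{4} = \left(- \frac{1}{4}\right) \left(-211\right) = \frac{211}{4} \approx 52.75$)
$\frac{1}{g{\left(-25 \right)} + R} = \frac{1}{\left(-25\right)^{2} \left(-4 - -25\right) + \frac{211}{4}} = \frac{1}{625 \left(-4 + 25\right) + \frac{211}{4}} = \frac{1}{625 \cdot 21 + \frac{211}{4}} = \frac{1}{13125 + \frac{211}{4}} = \frac{1}{\frac{52711}{4}} = \frac{4}{52711}$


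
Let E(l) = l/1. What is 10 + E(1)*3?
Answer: 13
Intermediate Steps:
E(l) = l (E(l) = l*1 = l)
10 + E(1)*3 = 10 + 1*3 = 10 + 3 = 13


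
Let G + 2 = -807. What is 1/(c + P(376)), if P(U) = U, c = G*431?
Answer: -1/348303 ≈ -2.8711e-6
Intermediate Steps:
G = -809 (G = -2 - 807 = -809)
c = -348679 (c = -809*431 = -348679)
1/(c + P(376)) = 1/(-348679 + 376) = 1/(-348303) = -1/348303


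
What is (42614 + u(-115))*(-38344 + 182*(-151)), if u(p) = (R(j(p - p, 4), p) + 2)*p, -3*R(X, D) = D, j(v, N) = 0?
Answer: -2499786234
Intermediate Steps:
R(X, D) = -D/3
u(p) = p*(2 - p/3) (u(p) = (-p/3 + 2)*p = (2 - p/3)*p = p*(2 - p/3))
(42614 + u(-115))*(-38344 + 182*(-151)) = (42614 + (1/3)*(-115)*(6 - 1*(-115)))*(-38344 + 182*(-151)) = (42614 + (1/3)*(-115)*(6 + 115))*(-38344 - 27482) = (42614 + (1/3)*(-115)*121)*(-65826) = (42614 - 13915/3)*(-65826) = (113927/3)*(-65826) = -2499786234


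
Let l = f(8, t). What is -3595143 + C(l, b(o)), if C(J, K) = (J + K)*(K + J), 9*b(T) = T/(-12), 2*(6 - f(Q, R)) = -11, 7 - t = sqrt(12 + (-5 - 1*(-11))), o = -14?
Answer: -2620760651/729 ≈ -3.5950e+6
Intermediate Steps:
t = 7 - 3*sqrt(2) (t = 7 - sqrt(12 + (-5 - 1*(-11))) = 7 - sqrt(12 + (-5 + 11)) = 7 - sqrt(12 + 6) = 7 - sqrt(18) = 7 - 3*sqrt(2) ≈ 2.7574)
f(Q, R) = 23/2 (f(Q, R) = 6 - 1/2*(-11) = 6 + 11/2 = 23/2)
l = 23/2 ≈ 11.500
b(T) = -T/108 (b(T) = (T/(-12))/9 = (T*(-1/12))/9 = (-T/12)/9 = -T/108)
C(J, K) = (J + K)**2 (C(J, K) = (J + K)*(J + K) = (J + K)**2)
-3595143 + C(l, b(o)) = -3595143 + (23/2 - 1/108*(-14))**2 = -3595143 + (23/2 + 7/54)**2 = -3595143 + (314/27)**2 = -3595143 + 98596/729 = -2620760651/729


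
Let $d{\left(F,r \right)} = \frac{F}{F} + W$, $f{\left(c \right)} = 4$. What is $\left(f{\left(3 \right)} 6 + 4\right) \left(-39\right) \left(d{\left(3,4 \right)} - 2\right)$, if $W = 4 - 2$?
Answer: $-1092$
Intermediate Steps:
$W = 2$ ($W = 4 - 2 = 2$)
$d{\left(F,r \right)} = 3$ ($d{\left(F,r \right)} = \frac{F}{F} + 2 = 1 + 2 = 3$)
$\left(f{\left(3 \right)} 6 + 4\right) \left(-39\right) \left(d{\left(3,4 \right)} - 2\right) = \left(4 \cdot 6 + 4\right) \left(-39\right) \left(3 - 2\right) = \left(24 + 4\right) \left(-39\right) 1 = 28 \left(-39\right) 1 = \left(-1092\right) 1 = -1092$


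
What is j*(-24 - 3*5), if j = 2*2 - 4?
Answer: 0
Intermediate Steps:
j = 0 (j = 4 - 4 = 0)
j*(-24 - 3*5) = 0*(-24 - 3*5) = 0*(-24 - 15) = 0*(-39) = 0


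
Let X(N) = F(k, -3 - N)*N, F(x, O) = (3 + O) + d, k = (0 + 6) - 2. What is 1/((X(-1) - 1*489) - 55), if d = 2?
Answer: -1/547 ≈ -0.0018282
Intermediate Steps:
k = 4 (k = 6 - 2 = 4)
F(x, O) = 5 + O (F(x, O) = (3 + O) + 2 = 5 + O)
X(N) = N*(2 - N) (X(N) = (5 + (-3 - N))*N = (2 - N)*N = N*(2 - N))
1/((X(-1) - 1*489) - 55) = 1/((-(2 - 1*(-1)) - 1*489) - 55) = 1/((-(2 + 1) - 489) - 55) = 1/((-1*3 - 489) - 55) = 1/((-3 - 489) - 55) = 1/(-492 - 55) = 1/(-547) = -1/547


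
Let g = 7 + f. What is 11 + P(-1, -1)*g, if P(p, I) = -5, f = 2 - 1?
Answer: -29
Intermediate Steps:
f = 1
g = 8 (g = 7 + 1 = 8)
11 + P(-1, -1)*g = 11 - 5*8 = 11 - 40 = -29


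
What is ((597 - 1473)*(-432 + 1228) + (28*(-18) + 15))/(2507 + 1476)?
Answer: -697785/3983 ≈ -175.19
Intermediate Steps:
((597 - 1473)*(-432 + 1228) + (28*(-18) + 15))/(2507 + 1476) = (-876*796 + (-504 + 15))/3983 = (-697296 - 489)*(1/3983) = -697785*1/3983 = -697785/3983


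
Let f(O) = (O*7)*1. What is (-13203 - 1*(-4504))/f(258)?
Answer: -8699/1806 ≈ -4.8167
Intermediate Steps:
f(O) = 7*O (f(O) = (7*O)*1 = 7*O)
(-13203 - 1*(-4504))/f(258) = (-13203 - 1*(-4504))/((7*258)) = (-13203 + 4504)/1806 = -8699*1/1806 = -8699/1806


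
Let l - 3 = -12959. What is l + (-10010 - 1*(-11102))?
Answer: -11864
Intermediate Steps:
l = -12956 (l = 3 - 12959 = -12956)
l + (-10010 - 1*(-11102)) = -12956 + (-10010 - 1*(-11102)) = -12956 + (-10010 + 11102) = -12956 + 1092 = -11864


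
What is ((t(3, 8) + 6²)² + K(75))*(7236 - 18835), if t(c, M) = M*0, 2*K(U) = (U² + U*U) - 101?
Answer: -159381859/2 ≈ -7.9691e+7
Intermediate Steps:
K(U) = -101/2 + U² (K(U) = ((U² + U*U) - 101)/2 = ((U² + U²) - 101)/2 = (2*U² - 101)/2 = (-101 + 2*U²)/2 = -101/2 + U²)
t(c, M) = 0
((t(3, 8) + 6²)² + K(75))*(7236 - 18835) = ((0 + 6²)² + (-101/2 + 75²))*(7236 - 18835) = ((0 + 36)² + (-101/2 + 5625))*(-11599) = (36² + 11149/2)*(-11599) = (1296 + 11149/2)*(-11599) = (13741/2)*(-11599) = -159381859/2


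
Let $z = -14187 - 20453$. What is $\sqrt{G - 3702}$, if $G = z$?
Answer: $i \sqrt{38342} \approx 195.81 i$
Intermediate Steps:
$z = -34640$ ($z = -14187 - 20453 = -34640$)
$G = -34640$
$\sqrt{G - 3702} = \sqrt{-34640 - 3702} = \sqrt{-38342} = i \sqrt{38342}$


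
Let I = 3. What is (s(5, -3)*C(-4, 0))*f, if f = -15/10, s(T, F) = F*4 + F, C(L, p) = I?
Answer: 135/2 ≈ 67.500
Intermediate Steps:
C(L, p) = 3
s(T, F) = 5*F (s(T, F) = 4*F + F = 5*F)
f = -3/2 (f = -15*1/10 = -3/2 ≈ -1.5000)
(s(5, -3)*C(-4, 0))*f = ((5*(-3))*3)*(-3/2) = -15*3*(-3/2) = -45*(-3/2) = 135/2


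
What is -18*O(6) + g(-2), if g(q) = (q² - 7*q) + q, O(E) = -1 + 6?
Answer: -74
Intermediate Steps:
O(E) = 5
g(q) = q² - 6*q
-18*O(6) + g(-2) = -18*5 - 2*(-6 - 2) = -90 - 2*(-8) = -90 + 16 = -74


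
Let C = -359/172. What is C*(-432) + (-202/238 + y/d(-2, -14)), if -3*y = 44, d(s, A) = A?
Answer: 13844657/15351 ≈ 901.87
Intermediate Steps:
C = -359/172 (C = -359*1/172 = -359/172 ≈ -2.0872)
y = -44/3 (y = -1/3*44 = -44/3 ≈ -14.667)
C*(-432) + (-202/238 + y/d(-2, -14)) = -359/172*(-432) + (-202/238 - 44/3/(-14)) = 38772/43 + (-202*1/238 - 44/3*(-1/14)) = 38772/43 + (-101/119 + 22/21) = 38772/43 + 71/357 = 13844657/15351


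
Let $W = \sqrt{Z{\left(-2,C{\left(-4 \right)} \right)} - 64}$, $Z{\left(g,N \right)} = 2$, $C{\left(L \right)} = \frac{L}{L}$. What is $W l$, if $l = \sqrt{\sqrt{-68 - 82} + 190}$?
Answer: $i \sqrt{310} \sqrt{38 + i \sqrt{6}} \approx -3.4963 + 108.59 i$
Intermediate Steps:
$C{\left(L \right)} = 1$
$W = i \sqrt{62}$ ($W = \sqrt{2 - 64} = \sqrt{-62} = i \sqrt{62} \approx 7.874 i$)
$l = \sqrt{190 + 5 i \sqrt{6}}$ ($l = \sqrt{\sqrt{-150} + 190} = \sqrt{5 i \sqrt{6} + 190} = \sqrt{190 + 5 i \sqrt{6}} \approx 13.791 + 0.44403 i$)
$W l = i \sqrt{62} \sqrt{190 + 5 i \sqrt{6}}$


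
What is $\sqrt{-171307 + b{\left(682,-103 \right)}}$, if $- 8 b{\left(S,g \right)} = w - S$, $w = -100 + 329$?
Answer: $\frac{i \sqrt{2740006}}{4} \approx 413.82 i$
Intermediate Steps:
$w = 229$
$b{\left(S,g \right)} = - \frac{229}{8} + \frac{S}{8}$ ($b{\left(S,g \right)} = - \frac{229 - S}{8} = - \frac{229}{8} + \frac{S}{8}$)
$\sqrt{-171307 + b{\left(682,-103 \right)}} = \sqrt{-171307 + \left(- \frac{229}{8} + \frac{1}{8} \cdot 682\right)} = \sqrt{-171307 + \left(- \frac{229}{8} + \frac{341}{4}\right)} = \sqrt{-171307 + \frac{453}{8}} = \sqrt{- \frac{1370003}{8}} = \frac{i \sqrt{2740006}}{4}$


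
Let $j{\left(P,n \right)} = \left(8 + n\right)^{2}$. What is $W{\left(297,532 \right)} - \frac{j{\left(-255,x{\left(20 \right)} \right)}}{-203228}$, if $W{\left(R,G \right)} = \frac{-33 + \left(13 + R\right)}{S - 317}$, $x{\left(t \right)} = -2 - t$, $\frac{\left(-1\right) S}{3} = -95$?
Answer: $- \frac{14071971}{1625824} \approx -8.6553$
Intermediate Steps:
$S = 285$ ($S = \left(-3\right) \left(-95\right) = 285$)
$W{\left(R,G \right)} = \frac{5}{8} - \frac{R}{32}$ ($W{\left(R,G \right)} = \frac{-33 + \left(13 + R\right)}{285 - 317} = \frac{-20 + R}{-32} = \left(-20 + R\right) \left(- \frac{1}{32}\right) = \frac{5}{8} - \frac{R}{32}$)
$W{\left(297,532 \right)} - \frac{j{\left(-255,x{\left(20 \right)} \right)}}{-203228} = \left(\frac{5}{8} - \frac{297}{32}\right) - \frac{\left(8 - 22\right)^{2}}{-203228} = \left(\frac{5}{8} - \frac{297}{32}\right) - \left(8 - 22\right)^{2} \left(- \frac{1}{203228}\right) = - \frac{277}{32} - \left(8 - 22\right)^{2} \left(- \frac{1}{203228}\right) = - \frac{277}{32} - \left(-14\right)^{2} \left(- \frac{1}{203228}\right) = - \frac{277}{32} - 196 \left(- \frac{1}{203228}\right) = - \frac{277}{32} - - \frac{49}{50807} = - \frac{277}{32} + \frac{49}{50807} = - \frac{14071971}{1625824}$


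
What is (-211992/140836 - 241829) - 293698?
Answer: -18855423141/35209 ≈ -5.3553e+5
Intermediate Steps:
(-211992/140836 - 241829) - 293698 = (-211992*1/140836 - 241829) - 293698 = (-52998/35209 - 241829) - 293698 = -8514610259/35209 - 293698 = -18855423141/35209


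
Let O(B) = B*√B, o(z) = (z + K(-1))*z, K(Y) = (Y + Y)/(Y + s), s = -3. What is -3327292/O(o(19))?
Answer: -6654584*√1482/549081 ≈ -466.56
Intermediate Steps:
K(Y) = 2*Y/(-3 + Y) (K(Y) = (Y + Y)/(Y - 3) = (2*Y)/(-3 + Y) = 2*Y/(-3 + Y))
o(z) = z*(½ + z) (o(z) = (z + 2*(-1)/(-3 - 1))*z = (z + 2*(-1)/(-4))*z = (z + 2*(-1)*(-¼))*z = (z + ½)*z = (½ + z)*z = z*(½ + z))
O(B) = B^(3/2)
-3327292/O(o(19)) = -3327292*√19/(361*(½ + 19)^(3/2)) = -3327292*2*√1482/549081 = -6654584*√1482/549081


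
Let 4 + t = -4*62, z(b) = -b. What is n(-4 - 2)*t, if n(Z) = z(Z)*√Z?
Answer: -1512*I*√6 ≈ -3703.6*I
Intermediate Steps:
n(Z) = -Z^(3/2) (n(Z) = (-Z)*√Z = -Z^(3/2))
t = -252 (t = -4 - 4*62 = -4 - 248 = -252)
n(-4 - 2)*t = -(-4 - 2)^(3/2)*(-252) = -(-6)^(3/2)*(-252) = -(-6)*I*√6*(-252) = (6*I*√6)*(-252) = -1512*I*√6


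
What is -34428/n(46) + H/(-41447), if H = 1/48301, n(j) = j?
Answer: -34461249650081/46044425581 ≈ -748.43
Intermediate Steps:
H = 1/48301 ≈ 2.0704e-5
-34428/n(46) + H/(-41447) = -34428/46 + (1/48301)/(-41447) = -34428*1/46 + (1/48301)*(-1/41447) = -17214/23 - 1/2001931547 = -34461249650081/46044425581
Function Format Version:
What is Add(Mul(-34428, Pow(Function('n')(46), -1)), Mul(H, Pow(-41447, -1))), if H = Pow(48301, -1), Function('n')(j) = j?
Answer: Rational(-34461249650081, 46044425581) ≈ -748.43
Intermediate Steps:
H = Rational(1, 48301) ≈ 2.0704e-5
Add(Mul(-34428, Pow(Function('n')(46), -1)), Mul(H, Pow(-41447, -1))) = Add(Mul(-34428, Pow(46, -1)), Mul(Rational(1, 48301), Pow(-41447, -1))) = Add(Mul(-34428, Rational(1, 46)), Mul(Rational(1, 48301), Rational(-1, 41447))) = Add(Rational(-17214, 23), Rational(-1, 2001931547)) = Rational(-34461249650081, 46044425581)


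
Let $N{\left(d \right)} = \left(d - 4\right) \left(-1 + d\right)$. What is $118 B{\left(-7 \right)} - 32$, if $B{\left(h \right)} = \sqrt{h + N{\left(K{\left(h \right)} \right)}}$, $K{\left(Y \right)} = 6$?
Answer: $-32 + 118 \sqrt{3} \approx 172.38$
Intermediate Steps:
$N{\left(d \right)} = \left(-1 + d\right) \left(-4 + d\right)$ ($N{\left(d \right)} = \left(-4 + d\right) \left(-1 + d\right) = \left(-1 + d\right) \left(-4 + d\right)$)
$B{\left(h \right)} = \sqrt{10 + h}$ ($B{\left(h \right)} = \sqrt{h + \left(4 + 6^{2} - 30\right)} = \sqrt{h + \left(4 + 36 - 30\right)} = \sqrt{h + 10} = \sqrt{10 + h}$)
$118 B{\left(-7 \right)} - 32 = 118 \sqrt{10 - 7} - 32 = 118 \sqrt{3} - 32 = -32 + 118 \sqrt{3}$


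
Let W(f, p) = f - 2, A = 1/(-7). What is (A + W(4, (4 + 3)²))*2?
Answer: 26/7 ≈ 3.7143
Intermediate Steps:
A = -⅐ ≈ -0.14286
W(f, p) = -2 + f
(A + W(4, (4 + 3)²))*2 = (-⅐ + (-2 + 4))*2 = (-⅐ + 2)*2 = (13/7)*2 = 26/7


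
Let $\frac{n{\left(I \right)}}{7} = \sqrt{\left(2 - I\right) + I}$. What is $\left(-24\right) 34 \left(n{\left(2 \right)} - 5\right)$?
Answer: $4080 - 5712 \sqrt{2} \approx -3998.0$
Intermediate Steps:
$n{\left(I \right)} = 7 \sqrt{2}$ ($n{\left(I \right)} = 7 \sqrt{\left(2 - I\right) + I} = 7 \sqrt{2}$)
$\left(-24\right) 34 \left(n{\left(2 \right)} - 5\right) = \left(-24\right) 34 \left(7 \sqrt{2} - 5\right) = - 816 \left(7 \sqrt{2} - 5\right) = - 816 \left(-5 + 7 \sqrt{2}\right) = 4080 - 5712 \sqrt{2}$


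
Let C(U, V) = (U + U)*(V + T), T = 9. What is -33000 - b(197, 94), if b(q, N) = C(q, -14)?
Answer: -31030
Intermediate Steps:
C(U, V) = 2*U*(9 + V) (C(U, V) = (U + U)*(V + 9) = (2*U)*(9 + V) = 2*U*(9 + V))
b(q, N) = -10*q (b(q, N) = 2*q*(9 - 14) = 2*q*(-5) = -10*q)
-33000 - b(197, 94) = -33000 - (-10)*197 = -33000 - 1*(-1970) = -33000 + 1970 = -31030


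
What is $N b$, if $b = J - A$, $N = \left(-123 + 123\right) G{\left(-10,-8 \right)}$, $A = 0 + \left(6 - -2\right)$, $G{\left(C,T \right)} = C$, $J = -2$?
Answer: $0$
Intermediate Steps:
$A = 8$ ($A = 0 + \left(6 + 2\right) = 0 + 8 = 8$)
$N = 0$ ($N = \left(-123 + 123\right) \left(-10\right) = 0 \left(-10\right) = 0$)
$b = -10$ ($b = -2 - 8 = -10$)
$N b = 0 \left(-10\right) = 0$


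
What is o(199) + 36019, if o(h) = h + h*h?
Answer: 75819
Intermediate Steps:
o(h) = h + h²
o(199) + 36019 = 199*(1 + 199) + 36019 = 199*200 + 36019 = 39800 + 36019 = 75819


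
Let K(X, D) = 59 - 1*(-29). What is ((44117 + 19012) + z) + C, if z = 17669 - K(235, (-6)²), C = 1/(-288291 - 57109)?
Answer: 27877233999/345400 ≈ 80710.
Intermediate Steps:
C = -1/345400 (C = 1/(-345400) = -1/345400 ≈ -2.8952e-6)
K(X, D) = 88 (K(X, D) = 59 + 29 = 88)
z = 17581 (z = 17669 - 1*88 = 17669 - 88 = 17581)
((44117 + 19012) + z) + C = ((44117 + 19012) + 17581) - 1/345400 = (63129 + 17581) - 1/345400 = 80710 - 1/345400 = 27877233999/345400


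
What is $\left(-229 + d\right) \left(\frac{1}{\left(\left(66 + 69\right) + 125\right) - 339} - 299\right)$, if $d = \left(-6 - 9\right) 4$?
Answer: $\frac{6826758}{79} \approx 86415.0$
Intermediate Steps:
$d = -60$ ($d = \left(-15\right) 4 = -60$)
$\left(-229 + d\right) \left(\frac{1}{\left(\left(66 + 69\right) + 125\right) - 339} - 299\right) = \left(-229 - 60\right) \left(\frac{1}{\left(\left(66 + 69\right) + 125\right) - 339} - 299\right) = - 289 \left(\frac{1}{\left(135 + 125\right) - 339} - 299\right) = - 289 \left(\frac{1}{260 - 339} - 299\right) = - 289 \left(\frac{1}{-79} - 299\right) = - 289 \left(- \frac{1}{79} - 299\right) = \left(-289\right) \left(- \frac{23622}{79}\right) = \frac{6826758}{79}$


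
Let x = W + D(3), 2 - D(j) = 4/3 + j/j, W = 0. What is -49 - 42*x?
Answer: -35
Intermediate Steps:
D(j) = -⅓ (D(j) = 2 - (4/3 + j/j) = 2 - (4*(⅓) + 1) = 2 - (4/3 + 1) = 2 - 1*7/3 = 2 - 7/3 = -⅓)
x = -⅓ (x = 0 - ⅓ = -⅓ ≈ -0.33333)
-49 - 42*x = -49 - 42*(-⅓) = -49 + 14 = -35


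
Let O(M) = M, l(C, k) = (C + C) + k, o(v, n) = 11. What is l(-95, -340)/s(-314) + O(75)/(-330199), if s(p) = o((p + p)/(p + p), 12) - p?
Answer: -35005969/21462935 ≈ -1.6310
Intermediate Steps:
l(C, k) = k + 2*C (l(C, k) = 2*C + k = k + 2*C)
s(p) = 11 - p
l(-95, -340)/s(-314) + O(75)/(-330199) = (-340 + 2*(-95))/(11 - 1*(-314)) + 75/(-330199) = (-340 - 190)/(11 + 314) + 75*(-1/330199) = -530/325 - 75/330199 = -530*1/325 - 75/330199 = -106/65 - 75/330199 = -35005969/21462935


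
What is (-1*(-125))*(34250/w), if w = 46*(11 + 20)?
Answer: 2140625/713 ≈ 3002.3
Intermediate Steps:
w = 1426 (w = 46*31 = 1426)
(-1*(-125))*(34250/w) = (-1*(-125))*(34250/1426) = 125*(34250*(1/1426)) = 125*(17125/713) = 2140625/713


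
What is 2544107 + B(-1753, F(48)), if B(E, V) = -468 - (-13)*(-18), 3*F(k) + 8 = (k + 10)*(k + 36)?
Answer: 2543405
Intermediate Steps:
F(k) = -8/3 + (10 + k)*(36 + k)/3 (F(k) = -8/3 + ((k + 10)*(k + 36))/3 = -8/3 + ((10 + k)*(36 + k))/3 = -8/3 + (10 + k)*(36 + k)/3)
B(E, V) = -702 (B(E, V) = -468 - 1*234 = -468 - 234 = -702)
2544107 + B(-1753, F(48)) = 2544107 - 702 = 2543405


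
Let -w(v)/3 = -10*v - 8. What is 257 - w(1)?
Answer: 203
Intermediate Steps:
w(v) = 24 + 30*v (w(v) = -3*(-10*v - 8) = -3*(-8 - 10*v) = 24 + 30*v)
257 - w(1) = 257 - (24 + 30*1) = 257 - (24 + 30) = 257 - 1*54 = 257 - 54 = 203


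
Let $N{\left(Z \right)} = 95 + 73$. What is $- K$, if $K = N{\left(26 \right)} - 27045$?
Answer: $26877$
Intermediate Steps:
$N{\left(Z \right)} = 168$
$K = -26877$ ($K = 168 - 27045 = -26877$)
$- K = \left(-1\right) \left(-26877\right) = 26877$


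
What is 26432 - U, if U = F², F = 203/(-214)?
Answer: 1210438663/45796 ≈ 26431.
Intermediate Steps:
F = -203/214 (F = 203*(-1/214) = -203/214 ≈ -0.94860)
U = 41209/45796 (U = (-203/214)² = 41209/45796 ≈ 0.89984)
26432 - U = 26432 - 1*41209/45796 = 26432 - 41209/45796 = 1210438663/45796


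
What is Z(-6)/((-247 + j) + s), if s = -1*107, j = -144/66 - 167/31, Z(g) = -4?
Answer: 1364/123295 ≈ 0.011063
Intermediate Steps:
j = -2581/341 (j = -144*1/66 - 167*1/31 = -24/11 - 167/31 = -2581/341 ≈ -7.5689)
s = -107
Z(-6)/((-247 + j) + s) = -4/((-247 - 2581/341) - 107) = -4/(-86808/341 - 107) = -4/(-123295/341) = -4*(-341/123295) = 1364/123295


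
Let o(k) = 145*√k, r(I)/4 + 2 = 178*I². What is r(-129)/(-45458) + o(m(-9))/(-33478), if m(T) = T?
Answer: -5924192/22729 - 435*I/33478 ≈ -260.64 - 0.012994*I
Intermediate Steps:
r(I) = -8 + 712*I² (r(I) = -8 + 4*(178*I²) = -8 + 712*I²)
r(-129)/(-45458) + o(m(-9))/(-33478) = (-8 + 712*(-129)²)/(-45458) + (145*√(-9))/(-33478) = (-8 + 712*16641)*(-1/45458) + (145*(3*I))*(-1/33478) = (-8 + 11848392)*(-1/45458) + (435*I)*(-1/33478) = 11848384*(-1/45458) - 435*I/33478 = -5924192/22729 - 435*I/33478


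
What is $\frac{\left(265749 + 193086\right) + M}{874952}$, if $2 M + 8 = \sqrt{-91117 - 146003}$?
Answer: $\frac{458831}{874952} + \frac{i \sqrt{3705}}{218738} \approx 0.52441 + 0.00027827 i$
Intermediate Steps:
$M = -4 + 4 i \sqrt{3705}$ ($M = -4 + \frac{\sqrt{-91117 - 146003}}{2} = -4 + \frac{\sqrt{-237120}}{2} = -4 + \frac{8 i \sqrt{3705}}{2} = -4 + 4 i \sqrt{3705} \approx -4.0 + 243.47 i$)
$\frac{\left(265749 + 193086\right) + M}{874952} = \frac{\left(265749 + 193086\right) - \left(4 - 4 i \sqrt{3705}\right)}{874952} = \left(458835 - \left(4 - 4 i \sqrt{3705}\right)\right) \frac{1}{874952} = \left(458831 + 4 i \sqrt{3705}\right) \frac{1}{874952} = \frac{458831}{874952} + \frac{i \sqrt{3705}}{218738}$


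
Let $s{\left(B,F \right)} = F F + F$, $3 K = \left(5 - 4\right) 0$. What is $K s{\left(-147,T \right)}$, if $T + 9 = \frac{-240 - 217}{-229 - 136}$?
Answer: $0$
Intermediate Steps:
$T = - \frac{2828}{365}$ ($T = -9 + \frac{-240 - 217}{-229 - 136} = -9 - \frac{457}{-365} = -9 - - \frac{457}{365} = -9 + \frac{457}{365} = - \frac{2828}{365} \approx -7.7479$)
$K = 0$ ($K = \frac{\left(5 - 4\right) 0}{3} = \frac{1 \cdot 0}{3} = \frac{1}{3} \cdot 0 = 0$)
$s{\left(B,F \right)} = F + F^{2}$ ($s{\left(B,F \right)} = F^{2} + F = F + F^{2}$)
$K s{\left(-147,T \right)} = 0 \left(- \frac{2828 \left(1 - \frac{2828}{365}\right)}{365}\right) = 0 \left(\left(- \frac{2828}{365}\right) \left(- \frac{2463}{365}\right)\right) = 0 \cdot \frac{6965364}{133225} = 0$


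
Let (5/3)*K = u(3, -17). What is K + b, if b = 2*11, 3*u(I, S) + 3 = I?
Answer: 22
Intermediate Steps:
u(I, S) = -1 + I/3
b = 22
K = 0 (K = 3*(-1 + (⅓)*3)/5 = 3*(-1 + 1)/5 = (⅗)*0 = 0)
K + b = 0 + 22 = 22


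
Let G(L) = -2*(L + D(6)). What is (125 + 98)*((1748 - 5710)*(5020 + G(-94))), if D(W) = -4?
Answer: -4608471616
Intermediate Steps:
G(L) = 8 - 2*L (G(L) = -2*(L - 4) = -2*(-4 + L) = 8 - 2*L)
(125 + 98)*((1748 - 5710)*(5020 + G(-94))) = (125 + 98)*((1748 - 5710)*(5020 + (8 - 2*(-94)))) = 223*(-3962*(5020 + (8 + 188))) = 223*(-3962*(5020 + 196)) = 223*(-3962*5216) = 223*(-20665792) = -4608471616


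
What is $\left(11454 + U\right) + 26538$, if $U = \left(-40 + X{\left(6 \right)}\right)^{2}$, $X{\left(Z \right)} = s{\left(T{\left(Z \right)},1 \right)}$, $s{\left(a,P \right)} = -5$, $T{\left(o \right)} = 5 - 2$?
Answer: $40017$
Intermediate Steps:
$T{\left(o \right)} = 3$
$X{\left(Z \right)} = -5$
$U = 2025$ ($U = \left(-40 - 5\right)^{2} = \left(-45\right)^{2} = 2025$)
$\left(11454 + U\right) + 26538 = \left(11454 + 2025\right) + 26538 = 13479 + 26538 = 40017$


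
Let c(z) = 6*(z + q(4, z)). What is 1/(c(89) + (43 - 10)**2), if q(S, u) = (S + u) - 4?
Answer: 1/2157 ≈ 0.00046361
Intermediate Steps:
q(S, u) = -4 + S + u
c(z) = 12*z (c(z) = 6*(z + (-4 + 4 + z)) = 6*(z + z) = 6*(2*z) = 12*z)
1/(c(89) + (43 - 10)**2) = 1/(12*89 + (43 - 10)**2) = 1/(1068 + 33**2) = 1/(1068 + 1089) = 1/2157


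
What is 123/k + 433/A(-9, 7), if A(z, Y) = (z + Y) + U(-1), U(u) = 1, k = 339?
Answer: -48888/113 ≈ -432.64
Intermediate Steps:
A(z, Y) = 1 + Y + z (A(z, Y) = (z + Y) + 1 = (Y + z) + 1 = 1 + Y + z)
123/k + 433/A(-9, 7) = 123/339 + 433/(1 + 7 - 9) = 123*(1/339) + 433/(-1) = 41/113 + 433*(-1) = 41/113 - 433 = -48888/113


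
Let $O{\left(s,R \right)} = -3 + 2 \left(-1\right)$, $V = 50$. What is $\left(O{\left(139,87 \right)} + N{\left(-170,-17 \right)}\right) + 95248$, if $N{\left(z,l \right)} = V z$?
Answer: $86743$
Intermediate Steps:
$O{\left(s,R \right)} = -5$ ($O{\left(s,R \right)} = -3 - 2 = -5$)
$N{\left(z,l \right)} = 50 z$
$\left(O{\left(139,87 \right)} + N{\left(-170,-17 \right)}\right) + 95248 = \left(-5 + 50 \left(-170\right)\right) + 95248 = \left(-5 - 8500\right) + 95248 = -8505 + 95248 = 86743$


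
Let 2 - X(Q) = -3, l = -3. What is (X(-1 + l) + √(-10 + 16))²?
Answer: (5 + √6)² ≈ 55.495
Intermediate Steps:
X(Q) = 5 (X(Q) = 2 - 1*(-3) = 2 + 3 = 5)
(X(-1 + l) + √(-10 + 16))² = (5 + √(-10 + 16))² = (5 + √6)²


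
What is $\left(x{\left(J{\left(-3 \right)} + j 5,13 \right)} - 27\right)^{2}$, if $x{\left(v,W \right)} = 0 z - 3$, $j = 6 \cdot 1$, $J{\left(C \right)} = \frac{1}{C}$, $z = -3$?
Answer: $900$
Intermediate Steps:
$j = 6$
$x{\left(v,W \right)} = -3$ ($x{\left(v,W \right)} = 0 \left(-3\right) - 3 = 0 - 3 = -3$)
$\left(x{\left(J{\left(-3 \right)} + j 5,13 \right)} - 27\right)^{2} = \left(-3 - 27\right)^{2} = \left(-30\right)^{2} = 900$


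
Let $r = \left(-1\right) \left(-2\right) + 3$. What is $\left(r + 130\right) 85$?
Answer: $11475$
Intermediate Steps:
$r = 5$ ($r = 2 + 3 = 5$)
$\left(r + 130\right) 85 = \left(5 + 130\right) 85 = 135 \cdot 85 = 11475$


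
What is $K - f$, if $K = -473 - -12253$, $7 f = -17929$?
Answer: $\frac{100389}{7} \approx 14341.0$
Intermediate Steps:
$f = - \frac{17929}{7}$ ($f = \frac{1}{7} \left(-17929\right) = - \frac{17929}{7} \approx -2561.3$)
$K = 11780$ ($K = -473 + 12253 = 11780$)
$K - f = 11780 - - \frac{17929}{7} = 11780 + \frac{17929}{7} = \frac{100389}{7}$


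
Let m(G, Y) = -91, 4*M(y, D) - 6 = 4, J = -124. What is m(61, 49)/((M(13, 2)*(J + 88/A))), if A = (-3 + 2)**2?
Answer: 91/90 ≈ 1.0111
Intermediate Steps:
M(y, D) = 5/2 (M(y, D) = 3/2 + (1/4)*4 = 3/2 + 1 = 5/2)
A = 1 (A = (-1)**2 = 1)
m(61, 49)/((M(13, 2)*(J + 88/A))) = -91*2/(5*(-124 + 88/1)) = -91*2/(5*(-124 + 88*1)) = -91*2/(5*(-124 + 88)) = -91/((5/2)*(-36)) = -91/(-90) = -91*(-1/90) = 91/90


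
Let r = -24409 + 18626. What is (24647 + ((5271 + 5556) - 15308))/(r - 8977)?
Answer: -3361/2460 ≈ -1.3663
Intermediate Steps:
r = -5783
(24647 + ((5271 + 5556) - 15308))/(r - 8977) = (24647 + ((5271 + 5556) - 15308))/(-5783 - 8977) = (24647 + (10827 - 15308))/(-14760) = (24647 - 4481)*(-1/14760) = 20166*(-1/14760) = -3361/2460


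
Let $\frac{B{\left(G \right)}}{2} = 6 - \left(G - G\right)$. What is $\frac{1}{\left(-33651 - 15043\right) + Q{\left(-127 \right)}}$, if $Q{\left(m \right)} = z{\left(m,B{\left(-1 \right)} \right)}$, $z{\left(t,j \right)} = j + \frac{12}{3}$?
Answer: $- \frac{1}{48678} \approx -2.0543 \cdot 10^{-5}$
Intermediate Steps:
$B{\left(G \right)} = 12$ ($B{\left(G \right)} = 2 \left(6 - \left(G - G\right)\right) = 2 \left(6 - 0\right) = 2 \left(6 + 0\right) = 2 \cdot 6 = 12$)
$z{\left(t,j \right)} = 4 + j$ ($z{\left(t,j \right)} = j + 12 \cdot \frac{1}{3} = j + 4 = 4 + j$)
$Q{\left(m \right)} = 16$ ($Q{\left(m \right)} = 4 + 12 = 16$)
$\frac{1}{\left(-33651 - 15043\right) + Q{\left(-127 \right)}} = \frac{1}{\left(-33651 - 15043\right) + 16} = \frac{1}{-48694 + 16} = \frac{1}{-48678} = - \frac{1}{48678}$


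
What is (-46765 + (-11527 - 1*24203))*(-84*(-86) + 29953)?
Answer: -3066916615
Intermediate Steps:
(-46765 + (-11527 - 1*24203))*(-84*(-86) + 29953) = (-46765 + (-11527 - 24203))*(7224 + 29953) = (-46765 - 35730)*37177 = -82495*37177 = -3066916615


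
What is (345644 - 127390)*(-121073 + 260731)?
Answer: 30480917132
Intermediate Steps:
(345644 - 127390)*(-121073 + 260731) = 218254*139658 = 30480917132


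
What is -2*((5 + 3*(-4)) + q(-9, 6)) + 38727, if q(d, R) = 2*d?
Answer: 38777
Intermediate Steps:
-2*((5 + 3*(-4)) + q(-9, 6)) + 38727 = -2*((5 + 3*(-4)) + 2*(-9)) + 38727 = -2*((5 - 12) - 18) + 38727 = -2*(-7 - 18) + 38727 = -2*(-25) + 38727 = 50 + 38727 = 38777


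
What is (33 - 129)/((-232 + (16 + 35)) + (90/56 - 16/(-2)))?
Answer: 2688/4799 ≈ 0.56012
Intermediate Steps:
(33 - 129)/((-232 + (16 + 35)) + (90/56 - 16/(-2))) = -96/((-232 + 51) + (90*(1/56) - 16*(-½))) = -96/(-181 + (45/28 + 8)) = -96/(-181 + 269/28) = -96/(-4799/28) = -96*(-28/4799) = 2688/4799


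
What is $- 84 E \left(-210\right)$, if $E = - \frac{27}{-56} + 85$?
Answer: $1507905$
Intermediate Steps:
$E = \frac{4787}{56}$ ($E = \left(-27\right) \left(- \frac{1}{56}\right) + 85 = \frac{27}{56} + 85 = \frac{4787}{56} \approx 85.482$)
$- 84 E \left(-210\right) = \left(-84\right) \frac{4787}{56} \left(-210\right) = \left(- \frac{14361}{2}\right) \left(-210\right) = 1507905$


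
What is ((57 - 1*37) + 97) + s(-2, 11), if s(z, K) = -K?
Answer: 106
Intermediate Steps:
((57 - 1*37) + 97) + s(-2, 11) = ((57 - 1*37) + 97) - 1*11 = ((57 - 37) + 97) - 11 = (20 + 97) - 11 = 117 - 11 = 106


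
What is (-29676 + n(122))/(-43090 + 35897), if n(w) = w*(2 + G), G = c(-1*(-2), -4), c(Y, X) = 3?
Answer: 29066/7193 ≈ 4.0409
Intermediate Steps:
G = 3
n(w) = 5*w (n(w) = w*(2 + 3) = w*5 = 5*w)
(-29676 + n(122))/(-43090 + 35897) = (-29676 + 5*122)/(-43090 + 35897) = (-29676 + 610)/(-7193) = -29066*(-1/7193) = 29066/7193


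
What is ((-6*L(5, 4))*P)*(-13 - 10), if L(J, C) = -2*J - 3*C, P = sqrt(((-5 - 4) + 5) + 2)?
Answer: -3036*I*sqrt(2) ≈ -4293.6*I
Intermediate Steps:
P = I*sqrt(2) (P = sqrt((-9 + 5) + 2) = sqrt(-4 + 2) = sqrt(-2) = I*sqrt(2) ≈ 1.4142*I)
L(J, C) = -3*C - 2*J
((-6*L(5, 4))*P)*(-13 - 10) = ((-6*(-3*4 - 2*5))*(I*sqrt(2)))*(-13 - 10) = ((-6*(-12 - 10))*(I*sqrt(2)))*(-23) = ((-6*(-22))*(I*sqrt(2)))*(-23) = (132*(I*sqrt(2)))*(-23) = (132*I*sqrt(2))*(-23) = -3036*I*sqrt(2)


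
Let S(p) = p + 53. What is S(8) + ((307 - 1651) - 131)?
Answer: -1414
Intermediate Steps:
S(p) = 53 + p
S(8) + ((307 - 1651) - 131) = (53 + 8) + ((307 - 1651) - 131) = 61 + (-1344 - 131) = 61 - 1475 = -1414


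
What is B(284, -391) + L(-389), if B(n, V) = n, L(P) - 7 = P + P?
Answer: -487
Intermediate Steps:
L(P) = 7 + 2*P (L(P) = 7 + (P + P) = 7 + 2*P)
B(284, -391) + L(-389) = 284 + (7 + 2*(-389)) = 284 + (7 - 778) = 284 - 771 = -487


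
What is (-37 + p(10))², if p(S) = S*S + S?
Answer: 5329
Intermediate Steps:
p(S) = S + S² (p(S) = S² + S = S + S²)
(-37 + p(10))² = (-37 + 10*(1 + 10))² = (-37 + 10*11)² = (-37 + 110)² = 73² = 5329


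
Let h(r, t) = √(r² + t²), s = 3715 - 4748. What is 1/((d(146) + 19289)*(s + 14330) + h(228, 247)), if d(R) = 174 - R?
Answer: 256858149/65976108707593208 - 19*√313/65976108707593208 ≈ 3.8932e-9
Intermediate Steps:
s = -1033
1/((d(146) + 19289)*(s + 14330) + h(228, 247)) = 1/(((174 - 1*146) + 19289)*(-1033 + 14330) + √(228² + 247²)) = 1/(((174 - 146) + 19289)*13297 + √(51984 + 61009)) = 1/((28 + 19289)*13297 + √112993) = 1/(19317*13297 + 19*√313) = 1/(256858149 + 19*√313)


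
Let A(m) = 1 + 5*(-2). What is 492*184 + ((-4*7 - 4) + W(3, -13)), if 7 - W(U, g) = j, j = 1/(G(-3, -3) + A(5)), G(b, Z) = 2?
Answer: 633522/7 ≈ 90503.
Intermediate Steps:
A(m) = -9 (A(m) = 1 - 10 = -9)
j = -⅐ (j = 1/(2 - 9) = 1/(-7) = -⅐ ≈ -0.14286)
W(U, g) = 50/7 (W(U, g) = 7 - 1*(-⅐) = 7 + ⅐ = 50/7)
492*184 + ((-4*7 - 4) + W(3, -13)) = 492*184 + ((-4*7 - 4) + 50/7) = 90528 + ((-28 - 4) + 50/7) = 90528 + (-32 + 50/7) = 90528 - 174/7 = 633522/7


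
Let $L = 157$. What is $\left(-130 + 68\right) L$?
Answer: $-9734$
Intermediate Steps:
$\left(-130 + 68\right) L = \left(-130 + 68\right) 157 = \left(-62\right) 157 = -9734$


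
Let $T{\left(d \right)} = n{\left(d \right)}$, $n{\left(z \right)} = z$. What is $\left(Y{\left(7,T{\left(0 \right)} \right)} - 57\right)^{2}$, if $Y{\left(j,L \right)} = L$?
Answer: $3249$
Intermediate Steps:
$T{\left(d \right)} = d$
$\left(Y{\left(7,T{\left(0 \right)} \right)} - 57\right)^{2} = \left(0 - 57\right)^{2} = \left(-57\right)^{2} = 3249$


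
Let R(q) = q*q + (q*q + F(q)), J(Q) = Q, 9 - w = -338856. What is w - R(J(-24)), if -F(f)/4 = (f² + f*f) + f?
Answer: 342225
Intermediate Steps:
F(f) = -8*f² - 4*f (F(f) = -4*((f² + f*f) + f) = -4*((f² + f²) + f) = -4*(2*f² + f) = -4*(f + 2*f²) = -8*f² - 4*f)
w = 338865 (w = 9 - 1*(-338856) = 9 + 338856 = 338865)
R(q) = 2*q² - 4*q*(1 + 2*q) (R(q) = q*q + (q*q - 4*q*(1 + 2*q)) = q² + (q² - 4*q*(1 + 2*q)) = 2*q² - 4*q*(1 + 2*q))
w - R(J(-24)) = 338865 - 2*(-24)*(-2 - 3*(-24)) = 338865 - 2*(-24)*(-2 + 72) = 338865 - 2*(-24)*70 = 338865 - 1*(-3360) = 338865 + 3360 = 342225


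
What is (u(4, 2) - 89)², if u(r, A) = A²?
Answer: 7225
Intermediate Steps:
(u(4, 2) - 89)² = (2² - 89)² = (4 - 89)² = (-85)² = 7225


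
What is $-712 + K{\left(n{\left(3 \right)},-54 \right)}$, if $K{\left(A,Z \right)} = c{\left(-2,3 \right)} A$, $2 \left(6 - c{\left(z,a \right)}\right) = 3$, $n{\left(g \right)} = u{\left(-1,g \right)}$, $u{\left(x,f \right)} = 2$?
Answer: $-703$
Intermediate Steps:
$n{\left(g \right)} = 2$
$c{\left(z,a \right)} = \frac{9}{2}$ ($c{\left(z,a \right)} = 6 - \frac{3}{2} = \frac{9}{2}$)
$K{\left(A,Z \right)} = \frac{9 A}{2}$
$-712 + K{\left(n{\left(3 \right)},-54 \right)} = -712 + \frac{9}{2} \cdot 2 = -712 + 9 = -703$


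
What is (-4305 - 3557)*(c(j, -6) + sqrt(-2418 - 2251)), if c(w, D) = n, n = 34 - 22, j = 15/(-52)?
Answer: -94344 - 7862*I*sqrt(4669) ≈ -94344.0 - 5.3721e+5*I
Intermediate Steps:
j = -15/52 (j = 15*(-1/52) = -15/52 ≈ -0.28846)
n = 12
c(w, D) = 12
(-4305 - 3557)*(c(j, -6) + sqrt(-2418 - 2251)) = (-4305 - 3557)*(12 + sqrt(-2418 - 2251)) = -7862*(12 + sqrt(-4669)) = -7862*(12 + I*sqrt(4669)) = -94344 - 7862*I*sqrt(4669)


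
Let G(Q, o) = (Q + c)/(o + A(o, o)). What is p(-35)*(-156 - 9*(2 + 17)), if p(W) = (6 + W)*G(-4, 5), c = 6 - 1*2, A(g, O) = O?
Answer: 0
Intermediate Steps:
c = 4 (c = 6 - 2 = 4)
G(Q, o) = (4 + Q)/(2*o) (G(Q, o) = (Q + 4)/(o + o) = (4 + Q)/((2*o)) = (4 + Q)*(1/(2*o)) = (4 + Q)/(2*o))
p(W) = 0 (p(W) = (6 + W)*((1/2)*(4 - 4)/5) = (6 + W)*((1/2)*(1/5)*0) = (6 + W)*0 = 0)
p(-35)*(-156 - 9*(2 + 17)) = 0*(-156 - 9*(2 + 17)) = 0*(-156 - 9*19) = 0*(-156 - 171) = 0*(-327) = 0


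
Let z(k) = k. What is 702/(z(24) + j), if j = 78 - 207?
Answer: -234/35 ≈ -6.6857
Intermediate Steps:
j = -129
702/(z(24) + j) = 702/(24 - 129) = 702/(-105) = 702*(-1/105) = -234/35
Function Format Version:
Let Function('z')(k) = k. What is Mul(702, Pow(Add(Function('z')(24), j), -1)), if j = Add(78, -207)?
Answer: Rational(-234, 35) ≈ -6.6857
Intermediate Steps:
j = -129
Mul(702, Pow(Add(Function('z')(24), j), -1)) = Mul(702, Pow(Add(24, -129), -1)) = Mul(702, Pow(-105, -1)) = Mul(702, Rational(-1, 105)) = Rational(-234, 35)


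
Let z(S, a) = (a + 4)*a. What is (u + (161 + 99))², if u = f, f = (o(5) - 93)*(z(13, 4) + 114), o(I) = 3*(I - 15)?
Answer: 313219204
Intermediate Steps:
o(I) = -45 + 3*I (o(I) = 3*(-15 + I) = -45 + 3*I)
z(S, a) = a*(4 + a) (z(S, a) = (4 + a)*a = a*(4 + a))
f = -17958 (f = ((-45 + 3*5) - 93)*(4*(4 + 4) + 114) = ((-45 + 15) - 93)*(4*8 + 114) = (-30 - 93)*(32 + 114) = -123*146 = -17958)
u = -17958
(u + (161 + 99))² = (-17958 + (161 + 99))² = (-17958 + 260)² = (-17698)² = 313219204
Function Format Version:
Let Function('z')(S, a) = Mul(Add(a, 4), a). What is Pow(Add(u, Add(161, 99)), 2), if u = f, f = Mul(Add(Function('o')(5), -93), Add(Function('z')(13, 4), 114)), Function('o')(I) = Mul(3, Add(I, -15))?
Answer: 313219204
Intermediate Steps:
Function('o')(I) = Add(-45, Mul(3, I)) (Function('o')(I) = Mul(3, Add(-15, I)) = Add(-45, Mul(3, I)))
Function('z')(S, a) = Mul(a, Add(4, a)) (Function('z')(S, a) = Mul(Add(4, a), a) = Mul(a, Add(4, a)))
f = -17958 (f = Mul(Add(Add(-45, Mul(3, 5)), -93), Add(Mul(4, Add(4, 4)), 114)) = Mul(Add(Add(-45, 15), -93), Add(Mul(4, 8), 114)) = Mul(Add(-30, -93), Add(32, 114)) = Mul(-123, 146) = -17958)
u = -17958
Pow(Add(u, Add(161, 99)), 2) = Pow(Add(-17958, Add(161, 99)), 2) = Pow(Add(-17958, 260), 2) = Pow(-17698, 2) = 313219204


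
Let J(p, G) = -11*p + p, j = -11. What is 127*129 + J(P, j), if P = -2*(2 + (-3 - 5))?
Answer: 16263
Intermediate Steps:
P = 12 (P = -2*(2 - 8) = -2*(-6) = 12)
J(p, G) = -10*p
127*129 + J(P, j) = 127*129 - 10*12 = 16383 - 120 = 16263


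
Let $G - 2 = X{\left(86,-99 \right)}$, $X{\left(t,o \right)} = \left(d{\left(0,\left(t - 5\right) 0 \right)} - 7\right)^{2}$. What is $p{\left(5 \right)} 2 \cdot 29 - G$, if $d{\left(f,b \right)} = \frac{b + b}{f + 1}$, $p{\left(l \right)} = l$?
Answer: $239$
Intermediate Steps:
$d{\left(f,b \right)} = \frac{2 b}{1 + f}$
$X{\left(t,o \right)} = 49$ ($X{\left(t,o \right)} = \left(\frac{2 \left(t - 5\right) 0}{1 + 0} - 7\right)^{2} = \left(\frac{2 \left(-5 + t\right) 0}{1} - 7\right)^{2} = \left(2 \cdot 0 \cdot 1 - 7\right)^{2} = \left(0 - 7\right)^{2} = \left(-7\right)^{2} = 49$)
$G = 51$ ($G = 2 + 49 = 51$)
$p{\left(5 \right)} 2 \cdot 29 - G = 5 \cdot 2 \cdot 29 - 51 = 10 \cdot 29 - 51 = 290 - 51 = 239$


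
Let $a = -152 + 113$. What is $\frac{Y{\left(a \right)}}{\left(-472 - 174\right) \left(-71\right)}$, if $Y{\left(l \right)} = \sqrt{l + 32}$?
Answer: $\frac{i \sqrt{7}}{45866} \approx 5.7684 \cdot 10^{-5} i$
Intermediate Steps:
$a = -39$
$Y{\left(l \right)} = \sqrt{32 + l}$
$\frac{Y{\left(a \right)}}{\left(-472 - 174\right) \left(-71\right)} = \frac{\sqrt{32 - 39}}{\left(-472 - 174\right) \left(-71\right)} = \frac{\sqrt{-7}}{\left(-472 + \left(-191 + 17\right)\right) \left(-71\right)} = \frac{i \sqrt{7}}{\left(-472 - 174\right) \left(-71\right)} = \frac{i \sqrt{7}}{\left(-646\right) \left(-71\right)} = \frac{i \sqrt{7}}{45866}$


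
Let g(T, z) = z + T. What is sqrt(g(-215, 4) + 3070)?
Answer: sqrt(2859) ≈ 53.470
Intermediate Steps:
g(T, z) = T + z
sqrt(g(-215, 4) + 3070) = sqrt((-215 + 4) + 3070) = sqrt(-211 + 3070) = sqrt(2859)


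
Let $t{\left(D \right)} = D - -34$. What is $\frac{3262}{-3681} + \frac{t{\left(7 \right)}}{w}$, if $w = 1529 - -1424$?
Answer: $- \frac{9481765}{10869993} \approx -0.87229$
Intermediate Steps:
$w = 2953$ ($w = 1529 + 1424 = 2953$)
$t{\left(D \right)} = 34 + D$ ($t{\left(D \right)} = D + 34 = 34 + D$)
$\frac{3262}{-3681} + \frac{t{\left(7 \right)}}{w} = \frac{3262}{-3681} + \frac{34 + 7}{2953} = 3262 \left(- \frac{1}{3681}\right) + 41 \cdot \frac{1}{2953} = - \frac{3262}{3681} + \frac{41}{2953} = - \frac{9481765}{10869993}$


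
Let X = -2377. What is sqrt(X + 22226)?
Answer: sqrt(19849) ≈ 140.89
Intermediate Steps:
sqrt(X + 22226) = sqrt(-2377 + 22226) = sqrt(19849)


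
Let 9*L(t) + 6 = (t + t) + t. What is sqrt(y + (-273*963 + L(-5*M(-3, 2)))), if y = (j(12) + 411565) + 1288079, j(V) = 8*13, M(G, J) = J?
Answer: sqrt(1436845) ≈ 1198.7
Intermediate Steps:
j(V) = 104
L(t) = -2/3 + t/3 (L(t) = -2/3 + ((t + t) + t)/9 = -2/3 + (2*t + t)/9 = -2/3 + (3*t)/9 = -2/3 + t/3)
y = 1699748 (y = (104 + 411565) + 1288079 = 411669 + 1288079 = 1699748)
sqrt(y + (-273*963 + L(-5*M(-3, 2)))) = sqrt(1699748 + (-273*963 + (-2/3 + (-5*2)/3))) = sqrt(1699748 + (-262899 + (-2/3 + (1/3)*(-10)))) = sqrt(1699748 + (-262899 + (-2/3 - 10/3))) = sqrt(1699748 + (-262899 - 4)) = sqrt(1699748 - 262903) = sqrt(1436845)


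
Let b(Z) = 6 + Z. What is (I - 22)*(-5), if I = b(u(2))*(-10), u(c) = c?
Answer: 510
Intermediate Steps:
I = -80 (I = (6 + 2)*(-10) = 8*(-10) = -80)
(I - 22)*(-5) = (-80 - 22)*(-5) = -102*(-5) = 510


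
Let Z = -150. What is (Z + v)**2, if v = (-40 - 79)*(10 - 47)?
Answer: 18088009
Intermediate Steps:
v = 4403 (v = -119*(-37) = 4403)
(Z + v)**2 = (-150 + 4403)**2 = 4253**2 = 18088009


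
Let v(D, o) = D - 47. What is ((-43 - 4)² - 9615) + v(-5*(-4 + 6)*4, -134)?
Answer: -7493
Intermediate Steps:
v(D, o) = -47 + D
((-43 - 4)² - 9615) + v(-5*(-4 + 6)*4, -134) = ((-43 - 4)² - 9615) + (-47 - 5*(-4 + 6)*4) = ((-47)² - 9615) + (-47 - 5*2*4) = (2209 - 9615) + (-47 - 10*4) = -7406 + (-47 - 40) = -7406 - 87 = -7493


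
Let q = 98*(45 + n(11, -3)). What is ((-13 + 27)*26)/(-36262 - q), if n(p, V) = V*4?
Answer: -91/9874 ≈ -0.0092161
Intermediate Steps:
n(p, V) = 4*V
q = 3234 (q = 98*(45 + 4*(-3)) = 98*(45 - 12) = 98*33 = 3234)
((-13 + 27)*26)/(-36262 - q) = ((-13 + 27)*26)/(-36262 - 1*3234) = (14*26)/(-36262 - 3234) = 364/(-39496) = 364*(-1/39496) = -91/9874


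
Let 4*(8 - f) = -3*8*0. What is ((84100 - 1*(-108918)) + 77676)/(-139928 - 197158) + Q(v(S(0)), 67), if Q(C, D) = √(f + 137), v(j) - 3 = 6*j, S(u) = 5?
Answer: -135347/168543 + √145 ≈ 11.239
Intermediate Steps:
f = 8 (f = 8 - (-3*8)*0/4 = 8 - (-6)*0 = 8 - ¼*0 = 8 + 0 = 8)
v(j) = 3 + 6*j
Q(C, D) = √145 (Q(C, D) = √(8 + 137) = √145)
((84100 - 1*(-108918)) + 77676)/(-139928 - 197158) + Q(v(S(0)), 67) = ((84100 - 1*(-108918)) + 77676)/(-139928 - 197158) + √145 = ((84100 + 108918) + 77676)/(-337086) + √145 = (193018 + 77676)*(-1/337086) + √145 = 270694*(-1/337086) + √145 = -135347/168543 + √145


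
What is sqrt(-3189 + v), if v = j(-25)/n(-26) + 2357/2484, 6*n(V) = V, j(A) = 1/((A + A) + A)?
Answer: I*sqrt(2308618938327)/26910 ≈ 56.463*I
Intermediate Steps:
j(A) = 1/(3*A) (j(A) = 1/(2*A + A) = 1/(3*A))
n(V) = V/6
v = 768509/807300 (v = ((1/3)/(-25))/(((1/6)*(-26))) + 2357/2484 = ((1/3)*(-1/25))/(-13/3) + 2357*(1/2484) = -1/75*(-3/13) + 2357/2484 = 1/325 + 2357/2484 = 768509/807300 ≈ 0.95195)
sqrt(-3189 + v) = sqrt(-3189 + 768509/807300) = sqrt(-2573711191/807300) = I*sqrt(2308618938327)/26910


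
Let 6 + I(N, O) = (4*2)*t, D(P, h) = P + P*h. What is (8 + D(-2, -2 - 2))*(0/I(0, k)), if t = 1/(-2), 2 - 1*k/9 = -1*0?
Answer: 0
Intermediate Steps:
k = 18 (k = 18 - (-9)*0 = 18 - 9*0 = 18 + 0 = 18)
t = -1/2 (t = 1*(-1/2) = -1/2 ≈ -0.50000)
I(N, O) = -10 (I(N, O) = -6 + (4*2)*(-1/2) = -6 + 8*(-1/2) = -6 - 4 = -10)
(8 + D(-2, -2 - 2))*(0/I(0, k)) = (8 - 2*(1 + (-2 - 2)))*(0/(-10)) = (8 - 2*(1 - 4))*(0*(-1/10)) = (8 - 2*(-3))*0 = (8 + 6)*0 = 14*0 = 0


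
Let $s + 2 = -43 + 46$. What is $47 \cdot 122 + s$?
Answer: $5735$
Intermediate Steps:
$s = 1$ ($s = -2 + \left(-43 + 46\right) = -2 + 3 = 1$)
$47 \cdot 122 + s = 47 \cdot 122 + 1 = 5734 + 1 = 5735$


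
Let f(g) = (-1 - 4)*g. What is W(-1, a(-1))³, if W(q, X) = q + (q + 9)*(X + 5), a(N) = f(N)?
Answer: 493039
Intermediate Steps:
f(g) = -5*g
a(N) = -5*N
W(q, X) = q + (5 + X)*(9 + q) (W(q, X) = q + (9 + q)*(5 + X) = q + (5 + X)*(9 + q))
W(-1, a(-1))³ = (45 + 6*(-1) + 9*(-5*(-1)) - 5*(-1)*(-1))³ = (45 - 6 + 9*5 + 5*(-1))³ = (45 - 6 + 45 - 5)³ = 79³ = 493039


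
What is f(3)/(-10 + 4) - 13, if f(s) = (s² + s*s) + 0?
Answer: -16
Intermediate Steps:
f(s) = 2*s² (f(s) = (s² + s²) + 0 = 2*s² + 0 = 2*s²)
f(3)/(-10 + 4) - 13 = (2*3²)/(-10 + 4) - 13 = (2*9)/(-6) - 13 = 18*(-⅙) - 13 = -3 - 13 = -16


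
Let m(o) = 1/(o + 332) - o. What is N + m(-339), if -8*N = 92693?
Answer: -629875/56 ≈ -11248.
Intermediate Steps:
N = -92693/8 (N = -1/8*92693 = -92693/8 ≈ -11587.)
m(o) = 1/(332 + o) - o
N + m(-339) = -92693/8 + (1 - 1*(-339)**2 - 332*(-339))/(332 - 339) = -92693/8 + (1 - 1*114921 + 112548)/(-7) = -92693/8 - (1 - 114921 + 112548)/7 = -92693/8 - 1/7*(-2372) = -92693/8 + 2372/7 = -629875/56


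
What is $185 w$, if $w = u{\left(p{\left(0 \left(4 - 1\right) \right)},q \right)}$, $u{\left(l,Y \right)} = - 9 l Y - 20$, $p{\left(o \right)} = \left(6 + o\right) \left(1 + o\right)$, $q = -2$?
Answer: $16280$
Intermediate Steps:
$p{\left(o \right)} = \left(1 + o\right) \left(6 + o\right)$
$u{\left(l,Y \right)} = -20 - 9 Y l$ ($u{\left(l,Y \right)} = - 9 Y l - 20 = -20 - 9 Y l$)
$w = 88$ ($w = -20 - - 18 \left(6 + \left(0 \left(4 - 1\right)\right)^{2} + 7 \cdot 0 \left(4 - 1\right)\right) = -20 - - 18 \left(6 + \left(0 \cdot 3\right)^{2} + 7 \cdot 0 \cdot 3\right) = -20 - - 18 \left(6 + 0^{2} + 7 \cdot 0\right) = -20 - - 18 \left(6 + 0 + 0\right) = -20 - \left(-18\right) 6 = -20 + 108 = 88$)
$185 w = 185 \cdot 88 = 16280$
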